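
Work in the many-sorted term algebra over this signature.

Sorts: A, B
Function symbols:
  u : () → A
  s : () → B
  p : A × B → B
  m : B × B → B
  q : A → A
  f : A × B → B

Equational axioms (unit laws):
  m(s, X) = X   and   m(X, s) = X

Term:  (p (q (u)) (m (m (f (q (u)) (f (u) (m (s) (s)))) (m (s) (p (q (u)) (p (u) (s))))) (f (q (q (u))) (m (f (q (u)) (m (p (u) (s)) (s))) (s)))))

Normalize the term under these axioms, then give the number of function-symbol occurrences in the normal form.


1. (p (q (u)) (m (m (f (q (u)) (f (u) (m (s) (s)))) (m (s) (p (q (u)) (p (u) (s))))) (f (q (q (u))) (m (f (q (u)) (m (p (u) (s)) (s))) (s)))))  →  (p (q (u)) (m (m (f (q (u)) (f (u) (s))) (m (s) (p (q (u)) (p (u) (s))))) (f (q (q (u))) (m (f (q (u)) (m (p (u) (s)) (s))) (s)))))
2. (p (q (u)) (m (m (f (q (u)) (f (u) (s))) (m (s) (p (q (u)) (p (u) (s))))) (f (q (q (u))) (m (f (q (u)) (m (p (u) (s)) (s))) (s)))))  →  (p (q (u)) (m (m (f (q (u)) (f (u) (s))) (p (q (u)) (p (u) (s)))) (f (q (q (u))) (m (f (q (u)) (m (p (u) (s)) (s))) (s)))))
3. (p (q (u)) (m (m (f (q (u)) (f (u) (s))) (p (q (u)) (p (u) (s)))) (f (q (q (u))) (m (f (q (u)) (m (p (u) (s)) (s))) (s)))))  →  (p (q (u)) (m (m (f (q (u)) (f (u) (s))) (p (q (u)) (p (u) (s)))) (f (q (q (u))) (f (q (u)) (m (p (u) (s)) (s))))))
4. (p (q (u)) (m (m (f (q (u)) (f (u) (s))) (p (q (u)) (p (u) (s)))) (f (q (q (u))) (f (q (u)) (m (p (u) (s)) (s))))))  →  (p (q (u)) (m (m (f (q (u)) (f (u) (s))) (p (q (u)) (p (u) (s)))) (f (q (q (u))) (f (q (u)) (p (u) (s))))))
normal form: (p (q (u)) (m (m (f (q (u)) (f (u) (s))) (p (q (u)) (p (u) (s)))) (f (q (q (u))) (f (q (u)) (p (u) (s))))))

size = 27


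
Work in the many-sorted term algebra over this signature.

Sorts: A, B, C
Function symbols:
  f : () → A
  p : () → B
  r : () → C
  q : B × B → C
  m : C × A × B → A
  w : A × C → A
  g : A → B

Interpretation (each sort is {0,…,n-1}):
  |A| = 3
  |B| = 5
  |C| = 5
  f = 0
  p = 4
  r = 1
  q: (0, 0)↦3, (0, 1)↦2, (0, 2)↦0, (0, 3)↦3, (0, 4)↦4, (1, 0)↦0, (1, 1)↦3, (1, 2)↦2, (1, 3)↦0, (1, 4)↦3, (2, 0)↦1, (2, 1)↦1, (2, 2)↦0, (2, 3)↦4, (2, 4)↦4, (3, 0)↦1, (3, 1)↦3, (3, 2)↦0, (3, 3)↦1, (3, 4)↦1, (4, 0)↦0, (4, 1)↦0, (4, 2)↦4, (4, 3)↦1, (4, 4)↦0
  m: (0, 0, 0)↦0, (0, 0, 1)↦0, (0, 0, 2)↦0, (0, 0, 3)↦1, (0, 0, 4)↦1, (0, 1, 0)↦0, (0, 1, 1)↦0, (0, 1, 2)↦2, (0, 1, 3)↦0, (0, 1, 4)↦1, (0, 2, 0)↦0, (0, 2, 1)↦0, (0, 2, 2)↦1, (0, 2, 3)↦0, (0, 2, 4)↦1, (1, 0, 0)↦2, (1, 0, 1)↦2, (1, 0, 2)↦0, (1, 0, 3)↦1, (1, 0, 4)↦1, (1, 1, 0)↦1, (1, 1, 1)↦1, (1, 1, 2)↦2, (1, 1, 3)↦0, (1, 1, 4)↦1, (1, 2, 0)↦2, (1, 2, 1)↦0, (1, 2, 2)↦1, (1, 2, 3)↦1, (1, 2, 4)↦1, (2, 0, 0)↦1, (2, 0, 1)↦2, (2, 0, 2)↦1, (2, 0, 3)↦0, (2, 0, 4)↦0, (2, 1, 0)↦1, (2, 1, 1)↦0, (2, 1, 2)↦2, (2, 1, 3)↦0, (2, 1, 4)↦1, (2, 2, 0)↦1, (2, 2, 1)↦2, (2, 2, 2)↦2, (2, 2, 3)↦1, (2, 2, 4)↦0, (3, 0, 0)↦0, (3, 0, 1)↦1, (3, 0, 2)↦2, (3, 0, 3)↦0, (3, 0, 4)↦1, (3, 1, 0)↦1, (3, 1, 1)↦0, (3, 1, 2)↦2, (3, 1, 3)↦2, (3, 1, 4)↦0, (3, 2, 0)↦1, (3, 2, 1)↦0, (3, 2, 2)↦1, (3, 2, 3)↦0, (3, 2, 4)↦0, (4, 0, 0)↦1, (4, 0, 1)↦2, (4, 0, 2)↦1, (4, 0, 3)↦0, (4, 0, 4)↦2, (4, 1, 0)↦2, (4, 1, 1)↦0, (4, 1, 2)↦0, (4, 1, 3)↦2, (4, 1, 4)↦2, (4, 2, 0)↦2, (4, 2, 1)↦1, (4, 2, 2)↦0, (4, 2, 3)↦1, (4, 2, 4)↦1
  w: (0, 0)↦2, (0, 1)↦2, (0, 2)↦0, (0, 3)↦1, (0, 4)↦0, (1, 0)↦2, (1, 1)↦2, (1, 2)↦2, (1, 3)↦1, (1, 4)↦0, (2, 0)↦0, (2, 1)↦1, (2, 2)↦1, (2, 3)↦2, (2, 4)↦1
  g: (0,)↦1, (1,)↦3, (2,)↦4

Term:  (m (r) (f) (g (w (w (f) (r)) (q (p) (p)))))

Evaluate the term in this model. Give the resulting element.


  r = 1
  f = 0
  f = 0
  r = 1
  (w (f) (r)) = w(0, 1) = 2
  p = 4
  p = 4
  (q (p) (p)) = q(4, 4) = 0
  (w (w (f) (r)) (q (p) (p))) = w(2, 0) = 0
  (g (w (w (f) (r)) (q (p) (p)))) = g(0,) = 1
  (m (r) (f) (g (w (w (f) (r)) (q (p) (p))))) = m(1, 0, 1) = 2

value = 2


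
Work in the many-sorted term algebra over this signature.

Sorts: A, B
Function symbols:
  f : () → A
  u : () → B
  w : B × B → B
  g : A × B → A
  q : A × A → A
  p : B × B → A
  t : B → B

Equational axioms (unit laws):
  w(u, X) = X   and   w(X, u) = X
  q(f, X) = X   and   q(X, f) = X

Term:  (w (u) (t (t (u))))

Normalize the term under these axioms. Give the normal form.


normal form = (t (t (u)))

1. (w (u) (t (t (u))))  →  (t (t (u)))


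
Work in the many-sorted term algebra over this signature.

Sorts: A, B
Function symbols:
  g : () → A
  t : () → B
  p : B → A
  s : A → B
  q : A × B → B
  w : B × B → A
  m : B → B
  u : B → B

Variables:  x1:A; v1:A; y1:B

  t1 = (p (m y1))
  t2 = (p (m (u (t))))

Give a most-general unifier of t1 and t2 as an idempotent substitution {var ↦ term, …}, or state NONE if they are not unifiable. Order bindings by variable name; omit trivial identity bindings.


{y1 ↦ (u (t))}


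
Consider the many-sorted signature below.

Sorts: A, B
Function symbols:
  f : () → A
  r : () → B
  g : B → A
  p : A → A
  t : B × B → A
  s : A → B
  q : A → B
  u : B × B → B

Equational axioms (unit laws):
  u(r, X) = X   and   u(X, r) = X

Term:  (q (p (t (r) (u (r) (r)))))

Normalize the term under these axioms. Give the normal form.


1. (q (p (t (r) (u (r) (r)))))  →  (q (p (t (r) (r))))

normal form = (q (p (t (r) (r))))


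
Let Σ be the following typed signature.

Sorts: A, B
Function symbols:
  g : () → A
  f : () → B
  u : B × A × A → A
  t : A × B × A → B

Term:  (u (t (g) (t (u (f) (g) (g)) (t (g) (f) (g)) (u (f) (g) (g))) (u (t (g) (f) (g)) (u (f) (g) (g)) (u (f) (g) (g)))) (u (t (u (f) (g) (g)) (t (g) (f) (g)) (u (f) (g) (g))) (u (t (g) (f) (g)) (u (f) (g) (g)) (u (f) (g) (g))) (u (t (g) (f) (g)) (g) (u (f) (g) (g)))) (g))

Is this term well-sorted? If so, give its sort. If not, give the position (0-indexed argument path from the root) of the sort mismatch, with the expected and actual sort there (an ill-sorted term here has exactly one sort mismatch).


    (g) : A
        (f) : B
        (g) : A
        (g) : A
      (u (f) (g) (g)) : A
        (g) : A
        (f) : B
        (g) : A
      (t (g) (f) (g)) : B
        (f) : B
        (g) : A
        (g) : A
      (u (f) (g) (g)) : A
    (t (u (f) (g) (g)) (t (g) (f) (g)) (u (f) (g) (g))) : B
        (g) : A
        (f) : B
        (g) : A
      (t (g) (f) (g)) : B
        (f) : B
        (g) : A
        (g) : A
      (u (f) (g) (g)) : A
        (f) : B
        (g) : A
        (g) : A
      (u (f) (g) (g)) : A
    (u (t (g) (f) (g)) (u (f) (g) (g)) (u (f) (g) (g))) : A
  (t (g) (t (u (f) (g) (g)) (t (g) (f) (g)) (u (f) (g) (g))) (u (t (g) (f) (g)) (u (f) (g) (g)) (u (f) (g) (g)))) : B
        (f) : B
        (g) : A
        (g) : A
      (u (f) (g) (g)) : A
        (g) : A
        (f) : B
        (g) : A
      (t (g) (f) (g)) : B
        (f) : B
        (g) : A
        (g) : A
      (u (f) (g) (g)) : A
    (t (u (f) (g) (g)) (t (g) (f) (g)) (u (f) (g) (g))) : B
        (g) : A
        (f) : B
        (g) : A
      (t (g) (f) (g)) : B
        (f) : B
        (g) : A
        (g) : A
      (u (f) (g) (g)) : A
        (f) : B
        (g) : A
        (g) : A
      (u (f) (g) (g)) : A
    (u (t (g) (f) (g)) (u (f) (g) (g)) (u (f) (g) (g))) : A
        (g) : A
        (f) : B
        (g) : A
      (t (g) (f) (g)) : B
      (g) : A
        (f) : B
        (g) : A
        (g) : A
      (u (f) (g) (g)) : A
    (u (t (g) (f) (g)) (g) (u (f) (g) (g))) : A
  (u (t (u (f) (g) (g)) (t (g) (f) (g)) (u (f) (g) (g))) (u (t (g) (f) (g)) (u (f) (g) (g)) (u (f) (g) (g))) (u (t (g) (f) (g)) (g) (u (f) (g) (g)))) : A
  (g) : A
(u (t (g) (t (u (f) (g) (g)) (t (g) (f) (g)) (u (f) (g) (g))) (u (t (g) (f) (g)) (u (f) (g) (g)) (u (f) (g) (g)))) (u (t (u (f) (g) (g)) (t (g) (f) (g)) (u (f) (g) (g))) (u (t (g) (f) (g)) (u (f) (g) (g)) (u (f) (g) (g))) (u (t (g) (f) (g)) (g) (u (f) (g) (g)))) (g)) : A

well-sorted; sort = A


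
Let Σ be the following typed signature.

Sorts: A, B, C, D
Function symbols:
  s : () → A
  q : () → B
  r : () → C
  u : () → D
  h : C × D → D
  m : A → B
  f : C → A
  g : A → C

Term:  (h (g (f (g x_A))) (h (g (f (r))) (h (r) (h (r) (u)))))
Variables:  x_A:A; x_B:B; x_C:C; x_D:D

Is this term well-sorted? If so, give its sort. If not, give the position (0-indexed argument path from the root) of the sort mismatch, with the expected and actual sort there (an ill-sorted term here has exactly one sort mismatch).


        x_A : A
      (g x_A) : C
    (f (g x_A)) : A
  (g (f (g x_A))) : C
        (r) : C
      (f (r)) : A
    (g (f (r))) : C
      (r) : C
        (r) : C
        (u) : D
      (h (r) (u)) : D
    (h (r) (h (r) (u))) : D
  (h (g (f (r))) (h (r) (h (r) (u)))) : D
(h (g (f (g x_A))) (h (g (f (r))) (h (r) (h (r) (u))))) : D

well-sorted; sort = D


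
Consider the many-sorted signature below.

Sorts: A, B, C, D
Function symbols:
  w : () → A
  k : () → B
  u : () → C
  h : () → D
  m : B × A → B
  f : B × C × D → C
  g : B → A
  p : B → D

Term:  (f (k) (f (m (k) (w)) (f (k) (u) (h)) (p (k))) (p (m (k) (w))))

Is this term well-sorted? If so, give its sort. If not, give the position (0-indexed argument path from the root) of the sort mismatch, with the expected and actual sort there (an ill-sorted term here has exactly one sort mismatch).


well-sorted; sort = C

  (k) : B
      (k) : B
      (w) : A
    (m (k) (w)) : B
      (k) : B
      (u) : C
      (h) : D
    (f (k) (u) (h)) : C
      (k) : B
    (p (k)) : D
  (f (m (k) (w)) (f (k) (u) (h)) (p (k))) : C
      (k) : B
      (w) : A
    (m (k) (w)) : B
  (p (m (k) (w))) : D
(f (k) (f (m (k) (w)) (f (k) (u) (h)) (p (k))) (p (m (k) (w)))) : C


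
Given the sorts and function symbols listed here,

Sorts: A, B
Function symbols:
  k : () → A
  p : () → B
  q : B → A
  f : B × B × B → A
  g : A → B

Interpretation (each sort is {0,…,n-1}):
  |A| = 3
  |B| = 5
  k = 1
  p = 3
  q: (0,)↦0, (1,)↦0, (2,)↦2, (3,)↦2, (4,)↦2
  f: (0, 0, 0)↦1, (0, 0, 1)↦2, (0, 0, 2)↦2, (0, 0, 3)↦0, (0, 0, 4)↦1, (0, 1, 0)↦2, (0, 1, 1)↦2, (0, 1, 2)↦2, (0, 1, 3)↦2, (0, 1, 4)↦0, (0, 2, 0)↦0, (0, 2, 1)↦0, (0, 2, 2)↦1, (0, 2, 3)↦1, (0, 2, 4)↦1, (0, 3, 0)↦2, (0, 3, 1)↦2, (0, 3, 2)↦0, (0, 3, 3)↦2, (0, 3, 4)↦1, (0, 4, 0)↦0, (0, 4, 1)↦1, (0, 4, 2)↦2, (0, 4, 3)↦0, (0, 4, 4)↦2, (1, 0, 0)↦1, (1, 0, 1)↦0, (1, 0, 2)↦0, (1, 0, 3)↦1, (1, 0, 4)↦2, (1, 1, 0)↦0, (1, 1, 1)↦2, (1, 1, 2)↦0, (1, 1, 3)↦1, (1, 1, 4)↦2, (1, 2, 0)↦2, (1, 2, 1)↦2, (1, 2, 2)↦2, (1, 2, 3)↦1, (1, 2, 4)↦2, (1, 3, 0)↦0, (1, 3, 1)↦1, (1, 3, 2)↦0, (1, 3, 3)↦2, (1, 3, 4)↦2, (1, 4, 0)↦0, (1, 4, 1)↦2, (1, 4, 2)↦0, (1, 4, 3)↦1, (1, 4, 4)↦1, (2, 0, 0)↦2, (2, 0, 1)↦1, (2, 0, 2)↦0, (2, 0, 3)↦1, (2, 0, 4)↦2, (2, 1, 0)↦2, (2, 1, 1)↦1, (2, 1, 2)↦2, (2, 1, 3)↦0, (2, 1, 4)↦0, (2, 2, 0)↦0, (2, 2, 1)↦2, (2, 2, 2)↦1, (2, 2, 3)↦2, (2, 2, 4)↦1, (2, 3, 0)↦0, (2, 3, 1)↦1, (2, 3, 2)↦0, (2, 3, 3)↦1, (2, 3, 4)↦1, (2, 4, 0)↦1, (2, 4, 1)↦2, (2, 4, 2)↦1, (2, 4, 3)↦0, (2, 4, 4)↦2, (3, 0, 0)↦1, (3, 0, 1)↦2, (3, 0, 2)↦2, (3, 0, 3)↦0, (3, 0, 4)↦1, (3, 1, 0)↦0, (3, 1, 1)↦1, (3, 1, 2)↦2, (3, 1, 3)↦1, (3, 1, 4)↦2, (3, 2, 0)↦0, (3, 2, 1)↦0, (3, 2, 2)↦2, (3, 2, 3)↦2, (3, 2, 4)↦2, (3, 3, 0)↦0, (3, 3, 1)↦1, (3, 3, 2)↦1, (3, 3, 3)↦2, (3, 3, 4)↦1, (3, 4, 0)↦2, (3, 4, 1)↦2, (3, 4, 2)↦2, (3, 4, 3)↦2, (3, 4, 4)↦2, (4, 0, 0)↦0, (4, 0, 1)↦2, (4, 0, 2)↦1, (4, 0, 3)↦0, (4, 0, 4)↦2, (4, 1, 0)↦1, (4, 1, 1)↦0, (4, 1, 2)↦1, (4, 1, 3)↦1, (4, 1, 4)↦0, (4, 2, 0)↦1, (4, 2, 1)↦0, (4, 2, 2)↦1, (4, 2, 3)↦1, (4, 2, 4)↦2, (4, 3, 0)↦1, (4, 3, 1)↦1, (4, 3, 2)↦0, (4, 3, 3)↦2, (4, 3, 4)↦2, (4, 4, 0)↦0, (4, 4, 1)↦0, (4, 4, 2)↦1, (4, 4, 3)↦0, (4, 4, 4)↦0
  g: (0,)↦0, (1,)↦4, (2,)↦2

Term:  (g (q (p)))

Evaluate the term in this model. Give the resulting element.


  p = 3
  (q (p)) = q(3,) = 2
  (g (q (p))) = g(2,) = 2

value = 2


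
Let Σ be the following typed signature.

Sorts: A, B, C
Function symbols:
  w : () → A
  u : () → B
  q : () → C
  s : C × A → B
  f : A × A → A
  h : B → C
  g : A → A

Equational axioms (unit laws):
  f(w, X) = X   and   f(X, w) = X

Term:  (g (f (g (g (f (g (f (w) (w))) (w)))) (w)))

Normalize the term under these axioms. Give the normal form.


1. (g (f (g (g (f (g (f (w) (w))) (w)))) (w)))  →  (g (g (g (f (g (f (w) (w))) (w)))))
2. (g (g (g (f (g (f (w) (w))) (w)))))  →  (g (g (g (g (f (w) (w))))))
3. (g (g (g (g (f (w) (w))))))  →  (g (g (g (g (w)))))

normal form = (g (g (g (g (w)))))


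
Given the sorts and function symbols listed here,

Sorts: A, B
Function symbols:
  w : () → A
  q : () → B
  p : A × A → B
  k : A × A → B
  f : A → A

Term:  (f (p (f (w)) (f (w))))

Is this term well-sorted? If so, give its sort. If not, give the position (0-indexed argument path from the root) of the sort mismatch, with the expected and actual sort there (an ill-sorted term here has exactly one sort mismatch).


      (w) : A
    (f (w)) : A
      (w) : A
    (f (w)) : A
  (p (f (w)) (f (w))) : B
(f (p (f (w)) (f (w)))) : ✗ arg 0 at [0] has sort B, expected A

ill-sorted at position [0]: expected A, got B


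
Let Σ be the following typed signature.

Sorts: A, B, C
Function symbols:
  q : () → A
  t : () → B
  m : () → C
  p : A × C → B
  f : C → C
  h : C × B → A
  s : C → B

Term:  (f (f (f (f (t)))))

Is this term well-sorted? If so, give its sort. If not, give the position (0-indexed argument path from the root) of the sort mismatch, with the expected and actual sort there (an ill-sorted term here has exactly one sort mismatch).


ill-sorted at position [0, 0, 0, 0]: expected C, got B

        (t) : B
      (f (t)) : ✗ arg 0 at [0, 0, 0, 0] has sort B, expected C


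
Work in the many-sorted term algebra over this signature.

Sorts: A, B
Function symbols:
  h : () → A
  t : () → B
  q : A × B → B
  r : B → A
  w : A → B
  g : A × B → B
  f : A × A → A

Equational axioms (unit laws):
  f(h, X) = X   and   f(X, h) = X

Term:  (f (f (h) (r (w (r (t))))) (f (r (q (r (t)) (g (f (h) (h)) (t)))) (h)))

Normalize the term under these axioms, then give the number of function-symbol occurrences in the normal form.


size = 12

1. (f (f (h) (r (w (r (t))))) (f (r (q (r (t)) (g (f (h) (h)) (t)))) (h)))  →  (f (r (w (r (t)))) (f (r (q (r (t)) (g (f (h) (h)) (t)))) (h)))
2. (f (r (w (r (t)))) (f (r (q (r (t)) (g (f (h) (h)) (t)))) (h)))  →  (f (r (w (r (t)))) (r (q (r (t)) (g (f (h) (h)) (t)))))
3. (f (r (w (r (t)))) (r (q (r (t)) (g (f (h) (h)) (t)))))  →  (f (r (w (r (t)))) (r (q (r (t)) (g (h) (t)))))
normal form: (f (r (w (r (t)))) (r (q (r (t)) (g (h) (t)))))


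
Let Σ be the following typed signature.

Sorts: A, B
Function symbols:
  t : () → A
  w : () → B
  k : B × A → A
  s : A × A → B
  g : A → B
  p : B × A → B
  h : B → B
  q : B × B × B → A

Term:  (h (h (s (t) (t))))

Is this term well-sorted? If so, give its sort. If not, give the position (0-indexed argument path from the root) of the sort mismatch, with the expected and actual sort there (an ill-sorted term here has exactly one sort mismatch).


      (t) : A
      (t) : A
    (s (t) (t)) : B
  (h (s (t) (t))) : B
(h (h (s (t) (t)))) : B

well-sorted; sort = B


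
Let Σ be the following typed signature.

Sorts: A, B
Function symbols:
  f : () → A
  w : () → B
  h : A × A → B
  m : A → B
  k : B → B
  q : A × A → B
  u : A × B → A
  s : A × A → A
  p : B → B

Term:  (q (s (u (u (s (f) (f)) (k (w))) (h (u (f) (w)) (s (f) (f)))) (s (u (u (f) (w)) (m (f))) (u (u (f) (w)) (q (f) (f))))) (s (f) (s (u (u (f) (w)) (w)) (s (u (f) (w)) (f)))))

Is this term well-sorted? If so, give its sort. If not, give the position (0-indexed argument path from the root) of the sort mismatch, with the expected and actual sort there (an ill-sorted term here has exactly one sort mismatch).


well-sorted; sort = B

          (f) : A
          (f) : A
        (s (f) (f)) : A
          (w) : B
        (k (w)) : B
      (u (s (f) (f)) (k (w))) : A
          (f) : A
          (w) : B
        (u (f) (w)) : A
          (f) : A
          (f) : A
        (s (f) (f)) : A
      (h (u (f) (w)) (s (f) (f))) : B
    (u (u (s (f) (f)) (k (w))) (h (u (f) (w)) (s (f) (f)))) : A
          (f) : A
          (w) : B
        (u (f) (w)) : A
          (f) : A
        (m (f)) : B
      (u (u (f) (w)) (m (f))) : A
          (f) : A
          (w) : B
        (u (f) (w)) : A
          (f) : A
          (f) : A
        (q (f) (f)) : B
      (u (u (f) (w)) (q (f) (f))) : A
    (s (u (u (f) (w)) (m (f))) (u (u (f) (w)) (q (f) (f)))) : A
  (s (u (u (s (f) (f)) (k (w))) (h (u (f) (w)) (s (f) (f)))) (s (u (u (f) (w)) (m (f))) (u (u (f) (w)) (q (f) (f))))) : A
    (f) : A
          (f) : A
          (w) : B
        (u (f) (w)) : A
        (w) : B
      (u (u (f) (w)) (w)) : A
          (f) : A
          (w) : B
        (u (f) (w)) : A
        (f) : A
      (s (u (f) (w)) (f)) : A
    (s (u (u (f) (w)) (w)) (s (u (f) (w)) (f))) : A
  (s (f) (s (u (u (f) (w)) (w)) (s (u (f) (w)) (f)))) : A
(q (s (u (u (s (f) (f)) (k (w))) (h (u (f) (w)) (s (f) (f)))) (s (u (u (f) (w)) (m (f))) (u (u (f) (w)) (q (f) (f))))) (s (f) (s (u (u (f) (w)) (w)) (s (u (f) (w)) (f))))) : B


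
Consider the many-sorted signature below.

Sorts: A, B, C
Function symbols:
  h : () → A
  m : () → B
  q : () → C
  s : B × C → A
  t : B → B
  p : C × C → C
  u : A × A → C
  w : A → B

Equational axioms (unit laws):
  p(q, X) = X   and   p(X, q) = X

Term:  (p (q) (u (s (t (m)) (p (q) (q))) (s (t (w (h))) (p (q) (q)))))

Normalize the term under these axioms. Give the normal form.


normal form = (u (s (t (m)) (q)) (s (t (w (h))) (q)))

1. (p (q) (u (s (t (m)) (p (q) (q))) (s (t (w (h))) (p (q) (q)))))  →  (u (s (t (m)) (p (q) (q))) (s (t (w (h))) (p (q) (q))))
2. (u (s (t (m)) (p (q) (q))) (s (t (w (h))) (p (q) (q))))  →  (u (s (t (m)) (q)) (s (t (w (h))) (p (q) (q))))
3. (u (s (t (m)) (q)) (s (t (w (h))) (p (q) (q))))  →  (u (s (t (m)) (q)) (s (t (w (h))) (q)))


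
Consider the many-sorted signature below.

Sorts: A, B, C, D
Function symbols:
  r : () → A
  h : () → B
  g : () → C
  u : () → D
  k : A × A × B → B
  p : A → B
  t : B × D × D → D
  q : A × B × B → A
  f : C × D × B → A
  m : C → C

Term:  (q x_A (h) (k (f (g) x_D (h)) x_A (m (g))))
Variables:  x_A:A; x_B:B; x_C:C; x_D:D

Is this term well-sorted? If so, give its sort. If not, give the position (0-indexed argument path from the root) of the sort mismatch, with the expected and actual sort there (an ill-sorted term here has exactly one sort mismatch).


  x_A : A
  (h) : B
      (g) : C
      x_D : D
      (h) : B
    (f (g) x_D (h)) : A
    x_A : A
      (g) : C
    (m (g)) : C
  (k (f (g) x_D (h)) x_A (m (g))) : ✗ arg 2 at [2, 2] has sort C, expected B

ill-sorted at position [2, 2]: expected B, got C


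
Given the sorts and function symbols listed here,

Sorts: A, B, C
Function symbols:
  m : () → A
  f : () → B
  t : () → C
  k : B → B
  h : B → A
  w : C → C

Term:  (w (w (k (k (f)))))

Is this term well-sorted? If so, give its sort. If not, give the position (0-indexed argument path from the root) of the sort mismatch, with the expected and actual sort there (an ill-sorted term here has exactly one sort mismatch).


        (f) : B
      (k (f)) : B
    (k (k (f))) : B
  (w (k (k (f)))) : ✗ arg 0 at [0, 0] has sort B, expected C

ill-sorted at position [0, 0]: expected C, got B


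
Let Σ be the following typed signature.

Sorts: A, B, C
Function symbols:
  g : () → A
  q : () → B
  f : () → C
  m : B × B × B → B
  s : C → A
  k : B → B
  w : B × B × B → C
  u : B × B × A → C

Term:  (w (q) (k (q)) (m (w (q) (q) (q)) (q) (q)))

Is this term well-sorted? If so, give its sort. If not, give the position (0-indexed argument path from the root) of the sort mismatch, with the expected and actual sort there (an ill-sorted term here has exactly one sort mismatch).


ill-sorted at position [2, 0]: expected B, got C

  (q) : B
    (q) : B
  (k (q)) : B
      (q) : B
      (q) : B
      (q) : B
    (w (q) (q) (q)) : C
    (q) : B
    (q) : B
  (m (w (q) (q) (q)) (q) (q)) : ✗ arg 0 at [2, 0] has sort C, expected B


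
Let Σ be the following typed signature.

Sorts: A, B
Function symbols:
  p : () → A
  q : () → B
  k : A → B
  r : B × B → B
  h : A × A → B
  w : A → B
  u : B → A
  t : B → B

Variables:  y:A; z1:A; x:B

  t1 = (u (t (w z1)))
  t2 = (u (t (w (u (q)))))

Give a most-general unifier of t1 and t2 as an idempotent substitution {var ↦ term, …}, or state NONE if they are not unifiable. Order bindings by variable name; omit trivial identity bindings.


{z1 ↦ (u (q))}


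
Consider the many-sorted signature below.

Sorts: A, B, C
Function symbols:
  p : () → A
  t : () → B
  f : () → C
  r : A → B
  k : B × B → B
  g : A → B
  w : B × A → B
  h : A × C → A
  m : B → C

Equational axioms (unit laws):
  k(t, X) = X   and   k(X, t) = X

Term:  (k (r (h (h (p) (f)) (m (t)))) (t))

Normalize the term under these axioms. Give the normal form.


1. (k (r (h (h (p) (f)) (m (t)))) (t))  →  (r (h (h (p) (f)) (m (t))))

normal form = (r (h (h (p) (f)) (m (t))))


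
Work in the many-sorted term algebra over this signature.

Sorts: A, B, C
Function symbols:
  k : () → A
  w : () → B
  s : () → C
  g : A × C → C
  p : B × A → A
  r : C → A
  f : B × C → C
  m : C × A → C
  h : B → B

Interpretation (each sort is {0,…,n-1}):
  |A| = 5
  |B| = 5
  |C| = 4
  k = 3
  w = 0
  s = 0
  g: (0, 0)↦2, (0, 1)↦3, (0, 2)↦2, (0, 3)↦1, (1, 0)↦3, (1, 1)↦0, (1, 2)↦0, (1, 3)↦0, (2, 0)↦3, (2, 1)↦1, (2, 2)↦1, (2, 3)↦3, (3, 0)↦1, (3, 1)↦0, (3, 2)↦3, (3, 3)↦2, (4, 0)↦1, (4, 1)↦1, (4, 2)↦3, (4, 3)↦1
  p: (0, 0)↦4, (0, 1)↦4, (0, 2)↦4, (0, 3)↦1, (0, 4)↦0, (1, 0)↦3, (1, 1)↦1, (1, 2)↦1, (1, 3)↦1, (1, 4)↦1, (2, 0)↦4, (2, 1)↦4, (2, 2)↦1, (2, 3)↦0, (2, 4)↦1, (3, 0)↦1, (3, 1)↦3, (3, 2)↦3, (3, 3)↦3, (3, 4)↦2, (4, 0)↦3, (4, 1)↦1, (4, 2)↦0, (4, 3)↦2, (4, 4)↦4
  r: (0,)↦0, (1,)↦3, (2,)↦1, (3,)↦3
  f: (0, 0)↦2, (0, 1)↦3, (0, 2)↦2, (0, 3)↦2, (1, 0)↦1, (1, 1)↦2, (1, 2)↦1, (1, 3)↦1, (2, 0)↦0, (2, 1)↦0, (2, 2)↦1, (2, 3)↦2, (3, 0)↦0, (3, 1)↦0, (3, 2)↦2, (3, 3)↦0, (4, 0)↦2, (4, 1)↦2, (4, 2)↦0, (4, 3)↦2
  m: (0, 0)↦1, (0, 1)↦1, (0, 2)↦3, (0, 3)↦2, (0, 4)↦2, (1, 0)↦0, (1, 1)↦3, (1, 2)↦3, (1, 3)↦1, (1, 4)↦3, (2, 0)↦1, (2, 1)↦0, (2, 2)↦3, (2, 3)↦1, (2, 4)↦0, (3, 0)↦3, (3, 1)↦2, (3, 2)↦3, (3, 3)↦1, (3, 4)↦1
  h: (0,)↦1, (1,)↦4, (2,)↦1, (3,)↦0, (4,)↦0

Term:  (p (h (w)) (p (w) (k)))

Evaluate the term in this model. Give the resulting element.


value = 1

  w = 0
  (h (w)) = h(0,) = 1
  w = 0
  k = 3
  (p (w) (k)) = p(0, 3) = 1
  (p (h (w)) (p (w) (k))) = p(1, 1) = 1


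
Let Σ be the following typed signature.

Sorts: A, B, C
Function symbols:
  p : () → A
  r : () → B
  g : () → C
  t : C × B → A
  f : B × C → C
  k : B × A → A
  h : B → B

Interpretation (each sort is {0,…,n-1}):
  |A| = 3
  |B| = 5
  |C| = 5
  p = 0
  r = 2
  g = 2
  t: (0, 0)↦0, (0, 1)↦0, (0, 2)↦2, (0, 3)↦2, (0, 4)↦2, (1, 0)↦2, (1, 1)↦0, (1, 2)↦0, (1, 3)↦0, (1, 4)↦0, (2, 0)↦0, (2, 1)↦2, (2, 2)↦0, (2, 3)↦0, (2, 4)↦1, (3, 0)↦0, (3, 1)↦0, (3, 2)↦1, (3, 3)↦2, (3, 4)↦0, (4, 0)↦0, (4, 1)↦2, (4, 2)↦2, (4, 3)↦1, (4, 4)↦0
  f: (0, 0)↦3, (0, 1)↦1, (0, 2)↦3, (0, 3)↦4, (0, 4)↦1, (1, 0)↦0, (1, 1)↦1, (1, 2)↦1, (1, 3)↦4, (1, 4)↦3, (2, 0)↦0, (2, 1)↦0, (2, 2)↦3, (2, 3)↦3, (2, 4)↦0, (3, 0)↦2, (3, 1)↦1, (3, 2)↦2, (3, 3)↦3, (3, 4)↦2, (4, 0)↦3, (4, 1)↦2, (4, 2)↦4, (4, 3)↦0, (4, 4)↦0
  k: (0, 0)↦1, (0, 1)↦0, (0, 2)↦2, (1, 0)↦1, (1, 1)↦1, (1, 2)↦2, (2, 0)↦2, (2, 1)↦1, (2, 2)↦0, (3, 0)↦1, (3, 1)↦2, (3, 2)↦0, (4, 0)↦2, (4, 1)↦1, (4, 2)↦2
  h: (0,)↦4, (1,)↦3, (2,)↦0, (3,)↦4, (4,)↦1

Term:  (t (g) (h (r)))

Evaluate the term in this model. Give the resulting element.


value = 0

  g = 2
  r = 2
  (h (r)) = h(2,) = 0
  (t (g) (h (r))) = t(2, 0) = 0


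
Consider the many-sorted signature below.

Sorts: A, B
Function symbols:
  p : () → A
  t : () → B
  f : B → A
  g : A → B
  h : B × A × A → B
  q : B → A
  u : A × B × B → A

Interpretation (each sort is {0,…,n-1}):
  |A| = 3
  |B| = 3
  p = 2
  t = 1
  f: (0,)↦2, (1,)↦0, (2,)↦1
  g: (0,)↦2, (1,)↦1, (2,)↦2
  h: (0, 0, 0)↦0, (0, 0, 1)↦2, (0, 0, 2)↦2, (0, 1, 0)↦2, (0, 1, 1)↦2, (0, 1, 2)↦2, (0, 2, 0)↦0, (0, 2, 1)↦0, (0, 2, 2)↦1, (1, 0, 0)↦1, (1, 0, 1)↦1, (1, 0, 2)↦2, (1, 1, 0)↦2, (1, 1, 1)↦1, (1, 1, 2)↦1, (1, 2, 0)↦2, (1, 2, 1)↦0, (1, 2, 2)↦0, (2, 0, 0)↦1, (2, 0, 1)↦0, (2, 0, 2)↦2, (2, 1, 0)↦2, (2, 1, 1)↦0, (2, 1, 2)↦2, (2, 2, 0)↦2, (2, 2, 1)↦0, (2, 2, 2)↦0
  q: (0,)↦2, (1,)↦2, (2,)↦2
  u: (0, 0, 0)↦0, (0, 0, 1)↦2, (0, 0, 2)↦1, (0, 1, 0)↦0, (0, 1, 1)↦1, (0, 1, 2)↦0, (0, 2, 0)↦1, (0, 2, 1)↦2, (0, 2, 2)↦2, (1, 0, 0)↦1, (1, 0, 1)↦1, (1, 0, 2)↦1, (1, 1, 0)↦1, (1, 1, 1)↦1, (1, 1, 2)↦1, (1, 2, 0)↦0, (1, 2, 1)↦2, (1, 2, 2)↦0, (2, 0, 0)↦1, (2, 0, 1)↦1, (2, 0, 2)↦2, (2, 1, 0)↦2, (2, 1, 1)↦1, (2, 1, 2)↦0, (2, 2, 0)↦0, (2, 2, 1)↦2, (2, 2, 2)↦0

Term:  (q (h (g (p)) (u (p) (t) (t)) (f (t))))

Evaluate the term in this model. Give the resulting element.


  p = 2
  (g (p)) = g(2,) = 2
  p = 2
  t = 1
  t = 1
  (u (p) (t) (t)) = u(2, 1, 1) = 1
  t = 1
  (f (t)) = f(1,) = 0
  (h (g (p)) (u (p) (t) (t)) (f (t))) = h(2, 1, 0) = 2
  (q (h (g (p)) (u (p) (t) (t)) (f (t)))) = q(2,) = 2

value = 2


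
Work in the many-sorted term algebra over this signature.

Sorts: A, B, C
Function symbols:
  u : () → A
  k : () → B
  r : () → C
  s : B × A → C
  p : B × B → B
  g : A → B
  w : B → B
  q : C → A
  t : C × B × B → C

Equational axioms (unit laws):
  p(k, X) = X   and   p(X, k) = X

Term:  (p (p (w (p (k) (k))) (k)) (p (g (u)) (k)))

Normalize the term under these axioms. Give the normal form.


normal form = (p (w (k)) (g (u)))

1. (p (p (w (p (k) (k))) (k)) (p (g (u)) (k)))  →  (p (w (p (k) (k))) (p (g (u)) (k)))
2. (p (w (p (k) (k))) (p (g (u)) (k)))  →  (p (w (k)) (p (g (u)) (k)))
3. (p (w (k)) (p (g (u)) (k)))  →  (p (w (k)) (g (u)))


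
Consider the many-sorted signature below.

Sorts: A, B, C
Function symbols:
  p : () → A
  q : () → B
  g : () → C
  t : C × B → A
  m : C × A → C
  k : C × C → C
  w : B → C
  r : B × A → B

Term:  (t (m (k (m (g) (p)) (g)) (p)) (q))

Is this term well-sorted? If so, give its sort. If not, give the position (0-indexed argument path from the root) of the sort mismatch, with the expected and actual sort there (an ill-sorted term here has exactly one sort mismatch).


well-sorted; sort = A

        (g) : C
        (p) : A
      (m (g) (p)) : C
      (g) : C
    (k (m (g) (p)) (g)) : C
    (p) : A
  (m (k (m (g) (p)) (g)) (p)) : C
  (q) : B
(t (m (k (m (g) (p)) (g)) (p)) (q)) : A


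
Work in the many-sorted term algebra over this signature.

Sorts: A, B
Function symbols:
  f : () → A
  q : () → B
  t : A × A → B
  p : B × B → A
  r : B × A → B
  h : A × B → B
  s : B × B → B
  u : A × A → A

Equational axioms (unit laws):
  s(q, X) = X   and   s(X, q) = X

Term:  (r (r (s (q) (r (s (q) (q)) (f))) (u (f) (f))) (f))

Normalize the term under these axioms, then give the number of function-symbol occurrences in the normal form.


1. (r (r (s (q) (r (s (q) (q)) (f))) (u (f) (f))) (f))  →  (r (r (r (s (q) (q)) (f)) (u (f) (f))) (f))
2. (r (r (r (s (q) (q)) (f)) (u (f) (f))) (f))  →  (r (r (r (q) (f)) (u (f) (f))) (f))
normal form: (r (r (r (q) (f)) (u (f) (f))) (f))

size = 9


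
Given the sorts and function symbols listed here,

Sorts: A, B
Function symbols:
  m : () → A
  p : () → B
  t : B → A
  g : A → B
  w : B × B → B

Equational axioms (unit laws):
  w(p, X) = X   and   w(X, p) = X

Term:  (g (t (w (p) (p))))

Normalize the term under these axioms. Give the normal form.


normal form = (g (t (p)))

1. (g (t (w (p) (p))))  →  (g (t (p)))


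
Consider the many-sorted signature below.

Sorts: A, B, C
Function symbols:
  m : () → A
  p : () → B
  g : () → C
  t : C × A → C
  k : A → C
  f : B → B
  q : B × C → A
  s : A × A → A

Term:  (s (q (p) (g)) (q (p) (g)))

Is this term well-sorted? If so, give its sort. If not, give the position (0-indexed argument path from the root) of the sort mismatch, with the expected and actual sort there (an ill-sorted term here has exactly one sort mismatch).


well-sorted; sort = A

    (p) : B
    (g) : C
  (q (p) (g)) : A
    (p) : B
    (g) : C
  (q (p) (g)) : A
(s (q (p) (g)) (q (p) (g))) : A


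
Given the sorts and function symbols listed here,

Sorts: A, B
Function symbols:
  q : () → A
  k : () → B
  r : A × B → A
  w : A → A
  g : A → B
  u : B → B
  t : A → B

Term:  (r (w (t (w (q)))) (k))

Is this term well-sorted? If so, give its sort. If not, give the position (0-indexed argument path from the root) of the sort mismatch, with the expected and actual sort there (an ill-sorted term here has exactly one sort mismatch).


        (q) : A
      (w (q)) : A
    (t (w (q))) : B
  (w (t (w (q)))) : ✗ arg 0 at [0, 0] has sort B, expected A
  (k) : B

ill-sorted at position [0, 0]: expected A, got B


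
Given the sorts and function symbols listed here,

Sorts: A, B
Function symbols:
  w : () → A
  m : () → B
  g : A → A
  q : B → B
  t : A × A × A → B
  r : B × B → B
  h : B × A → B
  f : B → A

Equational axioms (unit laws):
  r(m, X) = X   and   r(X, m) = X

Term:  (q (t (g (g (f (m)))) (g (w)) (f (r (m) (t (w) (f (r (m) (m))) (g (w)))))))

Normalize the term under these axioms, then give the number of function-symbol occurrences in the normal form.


1. (q (t (g (g (f (m)))) (g (w)) (f (r (m) (t (w) (f (r (m) (m))) (g (w)))))))  →  (q (t (g (g (f (m)))) (g (w)) (f (t (w) (f (r (m) (m))) (g (w))))))
2. (q (t (g (g (f (m)))) (g (w)) (f (t (w) (f (r (m) (m))) (g (w))))))  →  (q (t (g (g (f (m)))) (g (w)) (f (t (w) (f (m)) (g (w))))))
normal form: (q (t (g (g (f (m)))) (g (w)) (f (t (w) (f (m)) (g (w))))))

size = 15


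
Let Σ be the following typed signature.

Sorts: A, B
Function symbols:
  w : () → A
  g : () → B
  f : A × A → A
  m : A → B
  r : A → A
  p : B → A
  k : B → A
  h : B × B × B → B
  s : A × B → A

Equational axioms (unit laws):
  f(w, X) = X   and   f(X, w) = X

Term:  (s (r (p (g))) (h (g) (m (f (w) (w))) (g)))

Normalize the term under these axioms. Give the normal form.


normal form = (s (r (p (g))) (h (g) (m (w)) (g)))

1. (s (r (p (g))) (h (g) (m (f (w) (w))) (g)))  →  (s (r (p (g))) (h (g) (m (w)) (g)))


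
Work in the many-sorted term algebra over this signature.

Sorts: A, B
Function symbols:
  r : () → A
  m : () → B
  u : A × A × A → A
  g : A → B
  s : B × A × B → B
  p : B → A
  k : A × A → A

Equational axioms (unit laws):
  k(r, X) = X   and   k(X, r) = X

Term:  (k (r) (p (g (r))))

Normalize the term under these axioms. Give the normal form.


normal form = (p (g (r)))

1. (k (r) (p (g (r))))  →  (p (g (r)))


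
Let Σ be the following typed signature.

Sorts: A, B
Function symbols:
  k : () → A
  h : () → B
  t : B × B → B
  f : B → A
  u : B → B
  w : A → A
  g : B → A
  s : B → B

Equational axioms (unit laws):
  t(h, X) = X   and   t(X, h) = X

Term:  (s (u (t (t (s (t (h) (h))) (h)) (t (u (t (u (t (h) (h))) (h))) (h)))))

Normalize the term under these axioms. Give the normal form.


1. (s (u (t (t (s (t (h) (h))) (h)) (t (u (t (u (t (h) (h))) (h))) (h)))))  →  (s (u (t (s (t (h) (h))) (t (u (t (u (t (h) (h))) (h))) (h)))))
2. (s (u (t (s (t (h) (h))) (t (u (t (u (t (h) (h))) (h))) (h)))))  →  (s (u (t (s (h)) (t (u (t (u (t (h) (h))) (h))) (h)))))
3. (s (u (t (s (h)) (t (u (t (u (t (h) (h))) (h))) (h)))))  →  (s (u (t (s (h)) (u (t (u (t (h) (h))) (h))))))
4. (s (u (t (s (h)) (u (t (u (t (h) (h))) (h))))))  →  (s (u (t (s (h)) (u (u (t (h) (h)))))))
5. (s (u (t (s (h)) (u (u (t (h) (h)))))))  →  (s (u (t (s (h)) (u (u (h))))))

normal form = (s (u (t (s (h)) (u (u (h))))))


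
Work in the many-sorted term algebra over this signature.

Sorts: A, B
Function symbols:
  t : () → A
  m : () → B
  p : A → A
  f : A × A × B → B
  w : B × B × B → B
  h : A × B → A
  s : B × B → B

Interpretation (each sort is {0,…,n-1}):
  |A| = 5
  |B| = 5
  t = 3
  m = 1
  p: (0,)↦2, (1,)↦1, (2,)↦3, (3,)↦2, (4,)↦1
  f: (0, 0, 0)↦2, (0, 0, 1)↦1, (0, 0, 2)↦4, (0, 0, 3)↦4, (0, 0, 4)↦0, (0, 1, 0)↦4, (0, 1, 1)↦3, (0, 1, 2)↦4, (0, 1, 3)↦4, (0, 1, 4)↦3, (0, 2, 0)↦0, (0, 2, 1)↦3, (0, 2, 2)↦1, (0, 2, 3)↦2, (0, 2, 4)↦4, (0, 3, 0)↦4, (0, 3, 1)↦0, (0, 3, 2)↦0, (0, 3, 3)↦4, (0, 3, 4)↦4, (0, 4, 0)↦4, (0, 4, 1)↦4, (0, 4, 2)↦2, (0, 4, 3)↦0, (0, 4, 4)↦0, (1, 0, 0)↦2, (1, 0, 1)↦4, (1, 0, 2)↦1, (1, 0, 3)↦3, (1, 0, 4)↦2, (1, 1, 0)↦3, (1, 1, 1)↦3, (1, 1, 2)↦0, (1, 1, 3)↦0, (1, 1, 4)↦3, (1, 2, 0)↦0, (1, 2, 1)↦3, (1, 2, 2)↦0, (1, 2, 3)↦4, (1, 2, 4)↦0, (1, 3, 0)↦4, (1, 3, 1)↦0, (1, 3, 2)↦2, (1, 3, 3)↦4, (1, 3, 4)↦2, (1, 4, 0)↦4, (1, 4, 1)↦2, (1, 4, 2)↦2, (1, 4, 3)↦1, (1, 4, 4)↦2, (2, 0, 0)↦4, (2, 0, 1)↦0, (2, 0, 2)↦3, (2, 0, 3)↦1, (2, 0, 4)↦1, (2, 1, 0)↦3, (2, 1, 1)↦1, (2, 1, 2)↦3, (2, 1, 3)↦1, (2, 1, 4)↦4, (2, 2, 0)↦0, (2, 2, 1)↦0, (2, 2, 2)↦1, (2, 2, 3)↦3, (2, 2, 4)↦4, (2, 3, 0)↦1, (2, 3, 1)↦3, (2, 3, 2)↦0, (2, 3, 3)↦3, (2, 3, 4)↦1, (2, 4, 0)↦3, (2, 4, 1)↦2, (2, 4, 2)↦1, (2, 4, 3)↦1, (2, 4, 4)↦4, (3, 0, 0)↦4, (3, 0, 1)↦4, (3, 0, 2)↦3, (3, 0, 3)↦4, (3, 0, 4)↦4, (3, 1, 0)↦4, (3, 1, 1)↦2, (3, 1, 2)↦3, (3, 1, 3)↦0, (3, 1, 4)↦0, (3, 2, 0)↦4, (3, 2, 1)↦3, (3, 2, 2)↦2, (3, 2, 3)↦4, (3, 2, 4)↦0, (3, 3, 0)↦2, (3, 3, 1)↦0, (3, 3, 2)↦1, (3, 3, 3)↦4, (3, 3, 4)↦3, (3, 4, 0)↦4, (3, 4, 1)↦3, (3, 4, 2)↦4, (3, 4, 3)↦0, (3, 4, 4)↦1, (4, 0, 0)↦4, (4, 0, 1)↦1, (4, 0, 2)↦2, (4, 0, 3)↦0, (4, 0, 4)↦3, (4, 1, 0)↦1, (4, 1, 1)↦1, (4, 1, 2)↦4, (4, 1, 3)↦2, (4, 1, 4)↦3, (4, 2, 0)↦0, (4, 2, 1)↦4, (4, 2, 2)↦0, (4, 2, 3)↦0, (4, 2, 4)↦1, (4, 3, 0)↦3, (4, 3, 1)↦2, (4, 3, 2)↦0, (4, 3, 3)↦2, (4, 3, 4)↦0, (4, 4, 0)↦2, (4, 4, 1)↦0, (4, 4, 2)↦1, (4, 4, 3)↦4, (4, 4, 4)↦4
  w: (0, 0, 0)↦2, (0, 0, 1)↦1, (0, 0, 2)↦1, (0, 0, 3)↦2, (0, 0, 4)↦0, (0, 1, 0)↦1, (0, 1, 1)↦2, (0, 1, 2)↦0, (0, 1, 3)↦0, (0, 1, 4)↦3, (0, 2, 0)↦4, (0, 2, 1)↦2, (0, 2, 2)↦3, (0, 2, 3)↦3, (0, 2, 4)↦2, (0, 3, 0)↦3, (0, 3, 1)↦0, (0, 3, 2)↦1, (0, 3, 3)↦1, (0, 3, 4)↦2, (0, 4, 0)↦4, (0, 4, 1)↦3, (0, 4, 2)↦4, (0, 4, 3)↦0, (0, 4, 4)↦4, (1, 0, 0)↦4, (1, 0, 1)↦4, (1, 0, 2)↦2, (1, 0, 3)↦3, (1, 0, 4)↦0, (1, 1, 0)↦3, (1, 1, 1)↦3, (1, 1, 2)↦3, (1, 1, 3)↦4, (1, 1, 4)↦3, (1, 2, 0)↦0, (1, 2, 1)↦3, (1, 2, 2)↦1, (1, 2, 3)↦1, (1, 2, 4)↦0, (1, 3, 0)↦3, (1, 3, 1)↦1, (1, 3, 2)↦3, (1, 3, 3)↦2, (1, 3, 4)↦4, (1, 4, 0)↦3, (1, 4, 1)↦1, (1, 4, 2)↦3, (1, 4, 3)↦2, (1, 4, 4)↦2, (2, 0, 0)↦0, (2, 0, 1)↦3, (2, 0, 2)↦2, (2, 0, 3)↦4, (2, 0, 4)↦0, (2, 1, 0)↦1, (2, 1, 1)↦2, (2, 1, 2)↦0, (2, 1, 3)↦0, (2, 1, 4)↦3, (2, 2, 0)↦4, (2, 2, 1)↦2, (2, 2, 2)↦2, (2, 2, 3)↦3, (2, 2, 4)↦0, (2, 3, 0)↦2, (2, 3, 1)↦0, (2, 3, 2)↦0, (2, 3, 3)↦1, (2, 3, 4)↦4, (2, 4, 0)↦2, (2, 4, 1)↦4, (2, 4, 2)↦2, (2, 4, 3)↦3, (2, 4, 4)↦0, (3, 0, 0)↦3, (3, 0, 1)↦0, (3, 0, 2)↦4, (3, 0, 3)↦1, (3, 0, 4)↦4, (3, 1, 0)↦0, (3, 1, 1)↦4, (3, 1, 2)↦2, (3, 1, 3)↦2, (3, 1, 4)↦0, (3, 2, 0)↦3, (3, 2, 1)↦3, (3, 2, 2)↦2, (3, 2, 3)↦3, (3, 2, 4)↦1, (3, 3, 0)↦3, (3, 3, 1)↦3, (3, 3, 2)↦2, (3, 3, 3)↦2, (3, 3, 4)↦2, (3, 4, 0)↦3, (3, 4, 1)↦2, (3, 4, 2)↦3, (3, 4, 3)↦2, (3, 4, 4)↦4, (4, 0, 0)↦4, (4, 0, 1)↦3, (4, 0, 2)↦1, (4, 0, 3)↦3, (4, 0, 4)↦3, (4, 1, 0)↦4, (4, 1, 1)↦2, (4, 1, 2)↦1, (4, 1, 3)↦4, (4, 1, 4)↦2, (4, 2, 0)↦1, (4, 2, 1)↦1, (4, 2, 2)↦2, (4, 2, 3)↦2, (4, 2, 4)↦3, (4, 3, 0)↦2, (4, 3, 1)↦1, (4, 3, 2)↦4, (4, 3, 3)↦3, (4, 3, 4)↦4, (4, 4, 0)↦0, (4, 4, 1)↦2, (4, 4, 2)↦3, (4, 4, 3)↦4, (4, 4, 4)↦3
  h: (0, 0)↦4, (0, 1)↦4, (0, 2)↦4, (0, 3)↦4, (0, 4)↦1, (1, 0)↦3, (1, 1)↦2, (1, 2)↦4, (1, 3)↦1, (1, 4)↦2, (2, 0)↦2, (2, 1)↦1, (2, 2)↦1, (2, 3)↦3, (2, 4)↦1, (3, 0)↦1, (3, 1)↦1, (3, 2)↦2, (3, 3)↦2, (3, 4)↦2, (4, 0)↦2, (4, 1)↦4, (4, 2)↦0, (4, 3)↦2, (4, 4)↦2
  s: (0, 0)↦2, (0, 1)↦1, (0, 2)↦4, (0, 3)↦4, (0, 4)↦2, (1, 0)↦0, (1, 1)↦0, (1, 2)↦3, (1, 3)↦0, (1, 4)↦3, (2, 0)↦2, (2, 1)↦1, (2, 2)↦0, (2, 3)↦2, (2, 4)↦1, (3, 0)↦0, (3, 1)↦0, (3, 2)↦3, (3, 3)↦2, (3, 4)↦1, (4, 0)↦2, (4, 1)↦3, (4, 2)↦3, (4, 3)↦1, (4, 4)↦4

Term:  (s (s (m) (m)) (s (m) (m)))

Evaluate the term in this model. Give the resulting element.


value = 2

  m = 1
  m = 1
  (s (m) (m)) = s(1, 1) = 0
  m = 1
  m = 1
  (s (m) (m)) = s(1, 1) = 0
  (s (s (m) (m)) (s (m) (m))) = s(0, 0) = 2


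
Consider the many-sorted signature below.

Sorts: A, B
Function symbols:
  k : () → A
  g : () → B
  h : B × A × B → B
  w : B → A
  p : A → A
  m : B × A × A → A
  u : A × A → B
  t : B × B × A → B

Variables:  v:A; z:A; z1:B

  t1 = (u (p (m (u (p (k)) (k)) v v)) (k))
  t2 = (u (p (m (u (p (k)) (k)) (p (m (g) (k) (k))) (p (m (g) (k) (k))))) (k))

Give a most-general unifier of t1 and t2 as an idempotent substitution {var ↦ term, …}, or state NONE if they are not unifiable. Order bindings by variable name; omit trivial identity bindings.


{v ↦ (p (m (g) (k) (k)))}


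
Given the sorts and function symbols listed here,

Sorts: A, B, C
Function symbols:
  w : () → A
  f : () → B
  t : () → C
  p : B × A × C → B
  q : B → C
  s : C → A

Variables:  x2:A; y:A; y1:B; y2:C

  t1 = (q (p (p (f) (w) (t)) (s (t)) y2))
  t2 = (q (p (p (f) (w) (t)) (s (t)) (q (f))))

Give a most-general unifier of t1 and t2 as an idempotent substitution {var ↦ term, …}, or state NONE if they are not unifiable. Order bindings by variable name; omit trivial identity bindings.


{y2 ↦ (q (f))}


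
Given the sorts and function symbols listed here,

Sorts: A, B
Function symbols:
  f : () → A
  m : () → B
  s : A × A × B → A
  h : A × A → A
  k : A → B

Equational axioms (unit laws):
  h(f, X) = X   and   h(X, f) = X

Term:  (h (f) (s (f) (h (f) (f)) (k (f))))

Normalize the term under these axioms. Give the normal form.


normal form = (s (f) (f) (k (f)))

1. (h (f) (s (f) (h (f) (f)) (k (f))))  →  (s (f) (h (f) (f)) (k (f)))
2. (s (f) (h (f) (f)) (k (f)))  →  (s (f) (f) (k (f)))


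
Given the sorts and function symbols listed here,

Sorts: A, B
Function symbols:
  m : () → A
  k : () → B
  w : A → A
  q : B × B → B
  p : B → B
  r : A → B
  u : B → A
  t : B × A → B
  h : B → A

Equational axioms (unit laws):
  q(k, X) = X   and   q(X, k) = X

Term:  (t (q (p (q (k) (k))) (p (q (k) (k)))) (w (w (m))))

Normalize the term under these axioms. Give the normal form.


1. (t (q (p (q (k) (k))) (p (q (k) (k)))) (w (w (m))))  →  (t (q (p (k)) (p (q (k) (k)))) (w (w (m))))
2. (t (q (p (k)) (p (q (k) (k)))) (w (w (m))))  →  (t (q (p (k)) (p (k))) (w (w (m))))

normal form = (t (q (p (k)) (p (k))) (w (w (m))))


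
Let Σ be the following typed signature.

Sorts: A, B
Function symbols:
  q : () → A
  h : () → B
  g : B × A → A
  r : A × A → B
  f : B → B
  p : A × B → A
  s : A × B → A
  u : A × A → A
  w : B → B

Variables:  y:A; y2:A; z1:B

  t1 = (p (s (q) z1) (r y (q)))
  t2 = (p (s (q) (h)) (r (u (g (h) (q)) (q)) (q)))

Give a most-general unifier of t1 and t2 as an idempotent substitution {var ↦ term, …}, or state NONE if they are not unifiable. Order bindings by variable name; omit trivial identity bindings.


{y ↦ (u (g (h) (q)) (q)), z1 ↦ (h)}
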